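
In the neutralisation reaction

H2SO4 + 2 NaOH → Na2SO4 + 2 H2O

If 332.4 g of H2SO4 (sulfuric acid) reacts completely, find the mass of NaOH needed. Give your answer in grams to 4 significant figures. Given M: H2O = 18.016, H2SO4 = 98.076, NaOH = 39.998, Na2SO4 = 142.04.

271.1 g

n(H2SO4) = 332.40 g / 98.076 g/mol = 3.3892 mol.
From the equation the H2SO4:NaOH mole ratio is 1:2, so n(NaOH) = 3.3892 × 2/1 = 6.7784 mol.
Mass of NaOH = 6.7784 mol × 39.998 g/mol = 271.12 g.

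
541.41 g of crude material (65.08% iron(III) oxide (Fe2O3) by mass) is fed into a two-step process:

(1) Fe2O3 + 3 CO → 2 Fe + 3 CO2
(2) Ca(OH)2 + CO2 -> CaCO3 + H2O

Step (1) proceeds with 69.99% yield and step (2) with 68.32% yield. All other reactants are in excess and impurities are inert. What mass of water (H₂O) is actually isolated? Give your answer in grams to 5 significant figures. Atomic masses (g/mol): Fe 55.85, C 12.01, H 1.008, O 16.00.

57.021 g

Pure Fe2O3 = 541.41 × 0.6508 = 352.350 g.
M(Fe2O3) = 2(55.85) + 3(16.00) = 159.70 g/mol.
M(H2O) = 2(1.008) + 16.00 = 18.016 g/mol.
n(Fe2O3) = 352.350 / 159.70 = 2.20632 mol.
Step 1 (Fe2O3:CO2 = 1:3): theoretical n(CO2) = 6.61897 mol; at 69.99% yield, n(CO2) = 4.63261 mol.
Step 2 (CO2:H2O = 1:1): theoretical n(H2O) = 4.63261 mol, so theoretical mass = 4.63261 × 18.016 = 83.4612 g.
At 68.32% yield, actual mass of H2O = 83.4612 × 0.6832 = 57.0207 g.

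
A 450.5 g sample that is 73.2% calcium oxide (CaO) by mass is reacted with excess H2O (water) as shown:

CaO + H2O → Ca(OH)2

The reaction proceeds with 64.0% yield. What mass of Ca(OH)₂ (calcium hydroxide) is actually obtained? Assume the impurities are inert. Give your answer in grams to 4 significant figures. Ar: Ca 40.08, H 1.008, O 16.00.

Pure CaO available = 450.5 g × 0.732 = 329.77 g.
M(CaO) = 40.08 + 16.00 = 56.08 g/mol.
M(Ca(OH)2) = 40.08 + 2(16.00) + 2(1.008) = 74.096 g/mol.
n(CaO) = 329.77 g / 56.08 g/mol = 5.8803 mol.
From the equation the CaO:Ca(OH)2 mole ratio is 1:1, so n(Ca(OH)2) = 5.8803 × 1/1 = 5.8803 mol.
Mass of Ca(OH)2 = 5.8803 mol × 74.096 g/mol = 435.71 g.
Actual mass collected = 435.71 g × 0.640 = 278.85 g.

278.9 g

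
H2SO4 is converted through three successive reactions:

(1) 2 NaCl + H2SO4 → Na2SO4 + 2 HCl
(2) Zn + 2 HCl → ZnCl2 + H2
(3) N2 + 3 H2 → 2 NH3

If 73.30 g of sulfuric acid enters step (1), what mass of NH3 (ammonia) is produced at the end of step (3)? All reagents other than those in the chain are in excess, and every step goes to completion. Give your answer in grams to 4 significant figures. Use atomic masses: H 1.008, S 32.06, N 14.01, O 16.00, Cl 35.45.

8.487 g

M(H2SO4) = 2(1.008) + 32.06 + 4(16.00) = 98.076 g/mol.
M(NH3) = 14.01 + 3(1.008) = 17.034 g/mol.
n(H2SO4) = 73.30 / 98.076 = 0.74738 mol.
Reaction (1): H2SO4→HCl ratio 1:2 ⇒ n(HCl) = 1.4948 mol.
Reaction (2): HCl→H2 ratio 2:1 ⇒ n(H2) = 0.74738 mol.
Reaction (3): H2→NH3 ratio 3:2 ⇒ n(NH3) = 0.49825 mol.
Mass of NH3 = 0.49825 × 17.034 = 8.4872 g.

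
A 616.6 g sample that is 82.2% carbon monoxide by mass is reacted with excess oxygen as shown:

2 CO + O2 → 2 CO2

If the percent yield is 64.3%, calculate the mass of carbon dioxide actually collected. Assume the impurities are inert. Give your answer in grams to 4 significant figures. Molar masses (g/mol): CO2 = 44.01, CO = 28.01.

512.1 g

Pure CO available = 616.6 g × 0.822 = 506.85 g.
n(CO) = 506.85 g / 28.01 g/mol = 18.095 mol.
From the equation the CO:CO2 mole ratio is 2:2, so n(CO2) = 18.095 × 2/2 = 18.095 mol.
Mass of CO2 = 18.095 mol × 44.01 g/mol = 796.37 g.
Actual mass collected = 796.37 g × 0.643 = 512.06 g.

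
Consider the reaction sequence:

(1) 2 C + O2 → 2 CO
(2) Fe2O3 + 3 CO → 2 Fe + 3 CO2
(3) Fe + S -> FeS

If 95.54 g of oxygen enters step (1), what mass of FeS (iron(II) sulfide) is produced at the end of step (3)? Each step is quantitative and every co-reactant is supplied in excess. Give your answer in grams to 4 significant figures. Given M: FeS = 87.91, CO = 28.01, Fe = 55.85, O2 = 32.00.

n(O2) = 95.54 / 32.00 = 2.9856 mol.
Reaction (1): O2→CO ratio 1:2 ⇒ n(CO) = 5.9713 mol.
Reaction (2): CO→Fe ratio 3:2 ⇒ n(Fe) = 3.9808 mol.
Reaction (3): Fe→FeS ratio 1:1 ⇒ n(FeS) = 3.9808 mol.
Mass of FeS = 3.9808 × 87.91 = 349.96 g.

350.0 g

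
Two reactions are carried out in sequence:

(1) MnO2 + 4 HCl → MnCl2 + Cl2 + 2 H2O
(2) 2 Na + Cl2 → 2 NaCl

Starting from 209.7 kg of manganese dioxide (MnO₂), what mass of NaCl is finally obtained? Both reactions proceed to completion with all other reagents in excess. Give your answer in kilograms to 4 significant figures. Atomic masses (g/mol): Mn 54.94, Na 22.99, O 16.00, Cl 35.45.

281.9 kg

M(MnO2) = 54.94 + 2(16.00) = 86.94 g/mol.
M(NaCl) = 22.99 + 35.45 = 58.44 g/mol.
209.7 kg = 209700 g.
n(MnO2) = 209700 / 86.94 = 2412.0 mol.
Step 1 gives a 1:1 ratio of MnO2 to Cl2, so n(Cl2) = 2412.0 mol.
In step 2 the Cl2:NaCl ratio is 1:2, so n(NaCl) = 4824.0 mol.
Mass of NaCl = 4824.0 × 58.44 = 281920 g = 281.9 kg.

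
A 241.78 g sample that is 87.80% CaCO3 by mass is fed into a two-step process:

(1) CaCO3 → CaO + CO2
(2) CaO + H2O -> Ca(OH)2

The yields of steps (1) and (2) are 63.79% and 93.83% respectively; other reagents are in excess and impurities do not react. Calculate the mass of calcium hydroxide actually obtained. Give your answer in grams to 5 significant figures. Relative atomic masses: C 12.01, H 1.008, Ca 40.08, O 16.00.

Pure CaCO3 = 241.78 × 0.8780 = 212.283 g.
M(CaCO3) = 40.08 + 12.01 + 3(16.00) = 100.09 g/mol.
M(Ca(OH)2) = 40.08 + 2(16.00) + 2(1.008) = 74.096 g/mol.
n(CaCO3) = 212.283 / 100.09 = 2.12092 mol.
Step 1 (CaCO3:CaO = 1:1): theoretical n(CaO) = 2.12092 mol; at 63.79% yield, n(CaO) = 1.35293 mol.
Step 2 (CaO:Ca(OH)2 = 1:1): theoretical n(Ca(OH)2) = 1.35293 mol, so theoretical mass = 1.35293 × 74.096 = 100.247 g.
At 93.83% yield, actual mass of Ca(OH)2 = 100.247 × 0.9383 = 94.0618 g.

94.062 g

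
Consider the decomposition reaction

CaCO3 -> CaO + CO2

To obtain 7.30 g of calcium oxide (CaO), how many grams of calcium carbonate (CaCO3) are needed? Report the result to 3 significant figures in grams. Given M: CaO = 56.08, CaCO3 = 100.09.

13.0 g

n(CaO) = 7.300 g / 56.08 g/mol = 0.1302 mol.
From the equation the CaO:CaCO3 mole ratio is 1:1, so n(CaCO3) = 0.1302 × 1/1 = 0.1302 mol.
Mass of CaCO3 = 0.1302 mol × 100.09 g/mol = 13.03 g.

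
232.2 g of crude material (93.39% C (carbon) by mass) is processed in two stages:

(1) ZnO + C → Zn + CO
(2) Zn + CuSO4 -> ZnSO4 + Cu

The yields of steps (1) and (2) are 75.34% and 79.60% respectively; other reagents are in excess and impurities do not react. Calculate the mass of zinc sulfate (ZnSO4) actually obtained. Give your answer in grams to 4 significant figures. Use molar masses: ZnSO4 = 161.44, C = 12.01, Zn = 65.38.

1748 g

Pure C = 232.2 × 0.9339 = 216.85 g.
n(C) = 216.85 / 12.01 = 18.056 mol.
Step 1 (C:Zn = 1:1): theoretical n(Zn) = 18.056 mol; at 75.34% yield, n(Zn) = 13.603 mol.
Step 2 (Zn:ZnSO4 = 1:1): theoretical n(ZnSO4) = 13.603 mol, so theoretical mass = 13.603 × 161.44 = 2196.1 g.
At 79.60% yield, actual mass of ZnSO4 = 2196.1 × 0.7960 = 1748.1 g.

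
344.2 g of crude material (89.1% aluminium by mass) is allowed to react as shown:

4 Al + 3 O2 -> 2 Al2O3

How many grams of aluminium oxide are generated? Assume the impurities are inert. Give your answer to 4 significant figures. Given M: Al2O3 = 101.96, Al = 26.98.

579.5 g

Mass of pure Al = 344.2 g × 0.891 = 306.68 g.
n(Al) = 306.68 g / 26.98 g/mol = 11.367 mol.
From the equation the Al:Al2O3 mole ratio is 4:2, so n(Al2O3) = 11.367 × 2/4 = 5.6835 mol.
Mass of Al2O3 = 5.6835 mol × 101.96 g/mol = 579.49 g.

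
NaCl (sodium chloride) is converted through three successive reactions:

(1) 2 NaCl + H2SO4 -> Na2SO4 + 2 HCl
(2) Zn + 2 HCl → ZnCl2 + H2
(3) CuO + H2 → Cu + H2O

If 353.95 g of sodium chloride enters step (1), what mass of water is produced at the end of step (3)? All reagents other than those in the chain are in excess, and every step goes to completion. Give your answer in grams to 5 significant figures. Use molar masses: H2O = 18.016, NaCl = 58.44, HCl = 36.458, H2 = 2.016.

n(NaCl) = 353.95 / 58.44 = 6.05664 mol.
Reaction (1): NaCl→HCl ratio 2:2 ⇒ n(HCl) = 6.05664 mol.
Reaction (2): HCl→H2 ratio 2:1 ⇒ n(H2) = 3.02832 mol.
Reaction (3): H2→H2O ratio 1:1 ⇒ n(H2O) = 3.02832 mol.
Mass of H2O = 3.02832 × 18.016 = 54.5582 g.

54.558 g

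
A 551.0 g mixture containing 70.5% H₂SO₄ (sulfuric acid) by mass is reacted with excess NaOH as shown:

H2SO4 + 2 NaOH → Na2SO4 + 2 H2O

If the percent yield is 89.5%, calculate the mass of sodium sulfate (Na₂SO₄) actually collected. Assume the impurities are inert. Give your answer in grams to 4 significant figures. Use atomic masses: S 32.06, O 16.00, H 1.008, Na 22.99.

Pure H2SO4 available = 551.0 g × 0.705 = 388.45 g.
M(H2SO4) = 2(1.008) + 32.06 + 4(16.00) = 98.076 g/mol.
M(Na2SO4) = 2(22.99) + 32.06 + 4(16.00) = 142.04 g/mol.
n(H2SO4) = 388.45 g / 98.076 g/mol = 3.9608 mol.
From the equation the H2SO4:Na2SO4 mole ratio is 1:1, so n(Na2SO4) = 3.9608 × 1/1 = 3.9608 mol.
Mass of Na2SO4 = 3.9608 mol × 142.04 g/mol = 562.59 g.
Actual mass collected = 562.59 g × 0.895 = 503.51 g.

503.5 g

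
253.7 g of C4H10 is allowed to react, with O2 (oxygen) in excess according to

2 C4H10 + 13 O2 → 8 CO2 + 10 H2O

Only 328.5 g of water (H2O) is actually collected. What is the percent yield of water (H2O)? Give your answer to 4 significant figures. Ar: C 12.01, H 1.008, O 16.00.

83.54 %

M(C4H10) = 4(12.01) + 10(1.008) = 58.12 g/mol.
M(H2O) = 2(1.008) + 16.00 = 18.016 g/mol.
n(C4H10) = 253.70 g / 58.12 g/mol = 4.3651 mol.
From the equation the C4H10:H2O mole ratio is 2:10, so n(H2O) = 4.3651 × 10/2 = 21.826 mol.
Mass of H2O = 21.826 mol × 18.016 g/mol = 393.21 g.
This is the theoretical yield. Percent yield = 328.5 g / 393.21 g × 100% = 83.543%.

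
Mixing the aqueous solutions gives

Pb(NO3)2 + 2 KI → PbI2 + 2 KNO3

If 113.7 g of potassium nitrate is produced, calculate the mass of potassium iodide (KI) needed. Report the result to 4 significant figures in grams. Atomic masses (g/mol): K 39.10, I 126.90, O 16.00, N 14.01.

186.7 g

M(KNO3) = 39.10 + 14.01 + 3(16.00) = 101.11 g/mol.
M(KI) = 39.10 + 126.90 = 166.00 g/mol.
n(KNO3) = 113.70 g / 101.11 g/mol = 1.1245 mol.
From the equation the KNO3:KI mole ratio is 2:2, so n(KI) = 1.1245 × 2/2 = 1.1245 mol.
Mass of KI = 1.1245 mol × 166.00 g/mol = 186.67 g.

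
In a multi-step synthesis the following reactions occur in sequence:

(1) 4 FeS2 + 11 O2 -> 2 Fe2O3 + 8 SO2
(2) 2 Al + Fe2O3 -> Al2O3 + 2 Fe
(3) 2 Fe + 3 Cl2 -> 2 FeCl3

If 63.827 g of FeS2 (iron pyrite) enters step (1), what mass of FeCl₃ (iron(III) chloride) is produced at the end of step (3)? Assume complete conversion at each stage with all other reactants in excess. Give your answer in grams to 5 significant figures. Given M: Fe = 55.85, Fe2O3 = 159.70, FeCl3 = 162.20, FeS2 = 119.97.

n(FeS2) = 63.827 / 119.97 = 0.532025 mol.
Reaction (1): FeS2→Fe2O3 ratio 4:2 ⇒ n(Fe2O3) = 0.266012 mol.
Reaction (2): Fe2O3→Fe ratio 1:2 ⇒ n(Fe) = 0.532025 mol.
Reaction (3): Fe→FeCl3 ratio 2:2 ⇒ n(FeCl3) = 0.532025 mol.
Mass of FeCl3 = 0.532025 × 162.20 = 86.2944 g.

86.294 g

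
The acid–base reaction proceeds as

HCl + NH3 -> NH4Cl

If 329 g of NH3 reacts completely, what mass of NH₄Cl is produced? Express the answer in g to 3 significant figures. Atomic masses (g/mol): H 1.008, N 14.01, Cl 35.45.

1030 g

M(NH3) = 14.01 + 3(1.008) = 17.034 g/mol.
M(NH4Cl) = 14.01 + 4(1.008) + 35.45 = 53.492 g/mol.
n(NH3) = 329.0 g / 17.034 g/mol = 19.31 mol.
From the equation the NH3:NH4Cl mole ratio is 1:1, so n(NH4Cl) = 19.31 × 1/1 = 19.31 mol.
Mass of NH4Cl = 19.31 mol × 53.492 g/mol = 1033 g.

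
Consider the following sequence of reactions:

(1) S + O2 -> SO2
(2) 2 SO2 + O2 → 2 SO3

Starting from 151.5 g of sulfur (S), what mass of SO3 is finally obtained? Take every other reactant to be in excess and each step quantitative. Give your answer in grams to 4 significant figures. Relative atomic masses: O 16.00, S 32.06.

378.3 g

M(S) = 32.06 g/mol.
M(SO3) = 32.06 + 3(16.00) = 80.06 g/mol.
n(S) = 151.50 / 32.06 = 4.7255 mol.
Step 1 gives a 1:1 ratio of S to SO2, so n(SO2) = 4.7255 mol.
In step 2 the SO2:SO3 ratio is 2:2, so n(SO3) = 4.7255 mol.
Mass of SO3 = 4.7255 × 80.06 = 378.32 g.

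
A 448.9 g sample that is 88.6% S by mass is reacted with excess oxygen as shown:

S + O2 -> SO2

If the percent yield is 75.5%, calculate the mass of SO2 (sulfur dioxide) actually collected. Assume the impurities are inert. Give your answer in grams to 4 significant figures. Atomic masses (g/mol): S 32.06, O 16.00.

600.0 g

Pure S available = 448.9 g × 0.886 = 397.73 g.
M(S) = 32.06 g/mol.
M(SO2) = 32.06 + 2(16.00) = 64.06 g/mol.
n(S) = 397.73 g / 32.06 g/mol = 12.406 mol.
From the equation the S:SO2 mole ratio is 1:1, so n(SO2) = 12.406 × 1/1 = 12.406 mol.
Mass of SO2 = 12.406 mol × 64.06 g/mol = 794.71 g.
Actual mass collected = 794.71 g × 0.755 = 600.00 g.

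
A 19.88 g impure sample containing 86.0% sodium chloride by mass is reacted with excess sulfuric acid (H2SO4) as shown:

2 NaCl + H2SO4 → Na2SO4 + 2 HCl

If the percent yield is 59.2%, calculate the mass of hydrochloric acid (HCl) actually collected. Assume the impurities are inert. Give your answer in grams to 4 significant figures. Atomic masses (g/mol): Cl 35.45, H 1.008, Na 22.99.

6.314 g

Pure NaCl available = 19.88 g × 0.860 = 17.097 g.
M(NaCl) = 22.99 + 35.45 = 58.44 g/mol.
M(HCl) = 1.008 + 35.45 = 36.458 g/mol.
n(NaCl) = 17.097 g / 58.44 g/mol = 0.29255 mol.
From the equation the NaCl:HCl mole ratio is 2:2, so n(HCl) = 0.29255 × 2/2 = 0.29255 mol.
Mass of HCl = 0.29255 mol × 36.458 g/mol = 10.666 g.
Actual mass collected = 10.666 g × 0.592 = 6.3142 g.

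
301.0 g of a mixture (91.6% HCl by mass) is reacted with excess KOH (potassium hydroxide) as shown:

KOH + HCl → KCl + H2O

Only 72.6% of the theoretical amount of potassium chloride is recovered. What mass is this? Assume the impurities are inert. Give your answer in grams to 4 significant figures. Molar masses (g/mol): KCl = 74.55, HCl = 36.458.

Pure HCl available = 301.0 g × 0.916 = 275.72 g.
n(HCl) = 275.72 g / 36.458 g/mol = 7.5626 mol.
From the equation the HCl:KCl mole ratio is 1:1, so n(KCl) = 7.5626 × 1/1 = 7.5626 mol.
Mass of KCl = 7.5626 mol × 74.55 g/mol = 563.79 g.
Actual mass collected = 563.79 g × 0.726 = 409.31 g.

409.3 g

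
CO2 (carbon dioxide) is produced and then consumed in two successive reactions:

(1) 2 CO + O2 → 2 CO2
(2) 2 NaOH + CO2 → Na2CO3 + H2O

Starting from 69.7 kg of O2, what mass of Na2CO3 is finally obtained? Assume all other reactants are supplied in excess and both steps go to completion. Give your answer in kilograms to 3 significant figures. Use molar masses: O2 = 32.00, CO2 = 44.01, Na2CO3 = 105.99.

69.7 kg = 69700 g.
n(O2) = 69700 / 32.00 = 2178 mol.
Step 1 gives a 1:2 ratio of O2 to CO2, so n(CO2) = 4356 mol.
In step 2 the CO2:Na2CO3 ratio is 1:1, so n(Na2CO3) = 4356 mol.
Mass of Na2CO3 = 4356 × 105.99 = 461700 g = 462 kg.

462 kg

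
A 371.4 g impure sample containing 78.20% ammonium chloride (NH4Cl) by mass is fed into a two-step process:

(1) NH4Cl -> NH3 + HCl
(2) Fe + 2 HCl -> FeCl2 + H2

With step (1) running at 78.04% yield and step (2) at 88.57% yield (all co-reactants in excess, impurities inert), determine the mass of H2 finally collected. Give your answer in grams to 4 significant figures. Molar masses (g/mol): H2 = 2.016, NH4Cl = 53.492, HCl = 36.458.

Pure NH4Cl = 371.4 × 0.7820 = 290.43 g.
n(NH4Cl) = 290.43 / 53.492 = 5.4295 mol.
Step 1 (NH4Cl:HCl = 1:1): theoretical n(HCl) = 5.4295 mol; at 78.04% yield, n(HCl) = 4.2372 mol.
Step 2 (HCl:H2 = 2:1): theoretical n(H2) = 2.1186 mol, so theoretical mass = 2.1186 × 2.016 = 4.2711 g.
At 88.57% yield, actual mass of H2 = 4.2711 × 0.8857 = 3.7829 g.

3.783 g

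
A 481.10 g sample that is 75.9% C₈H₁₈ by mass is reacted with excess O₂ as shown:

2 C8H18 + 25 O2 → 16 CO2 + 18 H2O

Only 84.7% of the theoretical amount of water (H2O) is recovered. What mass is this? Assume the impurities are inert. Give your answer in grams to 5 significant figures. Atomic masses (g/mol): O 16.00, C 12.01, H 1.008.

439.04 g

Pure C8H18 available = 481.10 g × 0.759 = 365.155 g.
M(C8H18) = 8(12.01) + 18(1.008) = 114.224 g/mol.
M(H2O) = 2(1.008) + 16.00 = 18.016 g/mol.
n(C8H18) = 365.155 g / 114.224 g/mol = 3.19683 mol.
From the equation the C8H18:H2O mole ratio is 2:18, so n(H2O) = 3.19683 × 18/2 = 28.7715 mol.
Mass of H2O = 28.7715 mol × 18.016 g/mol = 518.347 g.
Actual mass collected = 518.347 g × 0.847 = 439.040 g.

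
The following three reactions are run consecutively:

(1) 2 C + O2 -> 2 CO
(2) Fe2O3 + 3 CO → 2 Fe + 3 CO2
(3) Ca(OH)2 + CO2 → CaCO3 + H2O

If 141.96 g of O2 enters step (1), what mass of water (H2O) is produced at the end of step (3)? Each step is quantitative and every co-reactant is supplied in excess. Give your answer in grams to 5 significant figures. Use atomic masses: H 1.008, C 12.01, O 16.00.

M(O2) = 2(16.00) = 32.00 g/mol.
M(H2O) = 2(1.008) + 16.00 = 18.016 g/mol.
n(O2) = 141.96 / 32.00 = 4.43625 mol.
Reaction (1): O2→CO ratio 1:2 ⇒ n(CO) = 8.87250 mol.
Reaction (2): CO→CO2 ratio 3:3 ⇒ n(CO2) = 8.87250 mol.
Reaction (3): CO2→H2O ratio 1:1 ⇒ n(H2O) = 8.87250 mol.
Mass of H2O = 8.87250 × 18.016 = 159.847 g.

159.85 g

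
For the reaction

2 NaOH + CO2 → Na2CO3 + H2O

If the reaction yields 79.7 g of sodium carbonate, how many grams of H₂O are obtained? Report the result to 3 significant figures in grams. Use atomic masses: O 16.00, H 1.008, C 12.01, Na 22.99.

M(Na2CO3) = 2(22.99) + 12.01 + 3(16.00) = 105.99 g/mol.
M(H2O) = 2(1.008) + 16.00 = 18.016 g/mol.
n(Na2CO3) = 79.70 g / 105.99 g/mol = 0.7520 mol.
From the equation the Na2CO3:H2O mole ratio is 1:1, so n(H2O) = 0.7520 × 1/1 = 0.7520 mol.
Mass of H2O = 0.7520 mol × 18.016 g/mol = 13.55 g.

13.5 g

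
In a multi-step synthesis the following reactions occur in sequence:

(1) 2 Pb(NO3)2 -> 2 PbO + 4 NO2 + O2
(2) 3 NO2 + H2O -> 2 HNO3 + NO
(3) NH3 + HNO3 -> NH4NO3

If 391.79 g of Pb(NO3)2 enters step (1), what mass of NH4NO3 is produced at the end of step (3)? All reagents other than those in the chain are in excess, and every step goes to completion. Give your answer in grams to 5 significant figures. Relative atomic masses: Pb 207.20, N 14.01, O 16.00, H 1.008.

M(Pb(NO3)2) = 207.20 + 2(14.01) + 6(16.00) = 331.22 g/mol.
M(NH4NO3) = 2(14.01) + 4(1.008) + 3(16.00) = 80.052 g/mol.
n(Pb(NO3)2) = 391.79 / 331.22 = 1.18287 mol.
Reaction (1): Pb(NO3)2→NO2 ratio 2:4 ⇒ n(NO2) = 2.36574 mol.
Reaction (2): NO2→HNO3 ratio 3:2 ⇒ n(HNO3) = 1.57716 mol.
Reaction (3): HNO3→NH4NO3 ratio 1:1 ⇒ n(NH4NO3) = 1.57716 mol.
Mass of NH4NO3 = 1.57716 × 80.052 = 126.255 g.

126.25 g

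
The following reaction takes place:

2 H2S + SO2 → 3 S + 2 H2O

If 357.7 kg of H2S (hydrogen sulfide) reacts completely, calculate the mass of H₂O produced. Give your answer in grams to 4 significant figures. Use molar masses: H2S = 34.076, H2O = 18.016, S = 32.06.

189100 g

Convert: 357.7 kg = 357700 g.
n(H2S) = 357700 g / 34.076 g/mol = 10497 mol.
From the equation the H2S:H2O mole ratio is 2:2, so n(H2O) = 10497 × 2/2 = 10497 mol.
Mass of H2O = 10497 mol × 18.016 g/mol = 189120 g.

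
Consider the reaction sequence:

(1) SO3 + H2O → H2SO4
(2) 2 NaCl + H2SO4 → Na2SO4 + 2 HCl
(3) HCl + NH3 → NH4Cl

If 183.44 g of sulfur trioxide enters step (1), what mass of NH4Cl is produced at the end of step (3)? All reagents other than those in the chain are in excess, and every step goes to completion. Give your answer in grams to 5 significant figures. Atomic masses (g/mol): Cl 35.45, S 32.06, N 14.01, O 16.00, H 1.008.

245.13 g

M(SO3) = 32.06 + 3(16.00) = 80.06 g/mol.
M(NH4Cl) = 14.01 + 4(1.008) + 35.45 = 53.492 g/mol.
n(SO3) = 183.44 / 80.06 = 2.29128 mol.
Reaction (1): SO3→H2SO4 ratio 1:1 ⇒ n(H2SO4) = 2.29128 mol.
Reaction (2): H2SO4→HCl ratio 1:2 ⇒ n(HCl) = 4.58256 mol.
Reaction (3): HCl→NH4Cl ratio 1:1 ⇒ n(NH4Cl) = 4.58256 mol.
Mass of NH4Cl = 4.58256 × 53.492 = 245.130 g.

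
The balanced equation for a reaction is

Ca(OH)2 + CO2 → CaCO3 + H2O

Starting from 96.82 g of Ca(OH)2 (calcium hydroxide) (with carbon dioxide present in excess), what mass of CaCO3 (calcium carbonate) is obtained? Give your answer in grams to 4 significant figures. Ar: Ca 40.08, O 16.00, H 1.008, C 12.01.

M(Ca(OH)2) = 40.08 + 2(16.00) + 2(1.008) = 74.096 g/mol.
M(CaCO3) = 40.08 + 12.01 + 3(16.00) = 100.09 g/mol.
n(Ca(OH)2) = 96.820 g / 74.096 g/mol = 1.3067 mol.
From the equation the Ca(OH)2:CaCO3 mole ratio is 1:1, so n(CaCO3) = 1.3067 × 1/1 = 1.3067 mol.
Mass of CaCO3 = 1.3067 mol × 100.09 g/mol = 130.79 g.

130.8 g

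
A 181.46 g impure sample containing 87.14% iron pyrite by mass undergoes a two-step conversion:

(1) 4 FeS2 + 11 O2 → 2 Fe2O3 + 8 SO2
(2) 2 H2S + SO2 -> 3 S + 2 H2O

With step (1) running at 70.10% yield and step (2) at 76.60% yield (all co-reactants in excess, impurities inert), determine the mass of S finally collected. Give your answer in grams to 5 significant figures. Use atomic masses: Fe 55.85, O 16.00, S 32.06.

Pure FeS2 = 181.46 × 0.8714 = 158.124 g.
M(FeS2) = 55.85 + 2(32.06) = 119.97 g/mol.
M(S) = 32.06 g/mol.
n(FeS2) = 158.124 / 119.97 = 1.31803 mol.
Step 1 (FeS2:SO2 = 4:8): theoretical n(SO2) = 2.63606 mol; at 70.10% yield, n(SO2) = 1.84788 mol.
Step 2 (SO2:S = 1:3): theoretical n(S) = 5.54364 mol, so theoretical mass = 5.54364 × 32.06 = 177.729 g.
At 76.60% yield, actual mass of S = 177.729 × 0.7660 = 136.141 g.

136.14 g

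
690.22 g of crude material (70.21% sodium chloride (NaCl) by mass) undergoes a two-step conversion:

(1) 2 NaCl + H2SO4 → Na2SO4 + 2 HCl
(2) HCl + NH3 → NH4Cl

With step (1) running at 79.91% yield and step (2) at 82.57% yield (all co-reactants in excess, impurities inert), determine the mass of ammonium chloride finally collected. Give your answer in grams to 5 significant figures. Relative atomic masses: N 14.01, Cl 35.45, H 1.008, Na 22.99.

Pure NaCl = 690.22 × 0.7021 = 484.603 g.
M(NaCl) = 22.99 + 35.45 = 58.44 g/mol.
M(NH4Cl) = 14.01 + 4(1.008) + 35.45 = 53.492 g/mol.
n(NaCl) = 484.603 / 58.44 = 8.29232 mol.
Step 1 (NaCl:HCl = 2:2): theoretical n(HCl) = 8.29232 mol; at 79.91% yield, n(HCl) = 6.62640 mol.
Step 2 (HCl:NH4Cl = 1:1): theoretical n(NH4Cl) = 6.62640 mol, so theoretical mass = 6.62640 × 53.492 = 354.459 g.
At 82.57% yield, actual mass of NH4Cl = 354.459 × 0.8257 = 292.677 g.

292.68 g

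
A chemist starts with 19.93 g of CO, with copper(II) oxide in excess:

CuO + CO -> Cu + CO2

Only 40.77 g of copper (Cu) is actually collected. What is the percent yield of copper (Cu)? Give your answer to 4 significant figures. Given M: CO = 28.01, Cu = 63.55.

90.16 %

n(CO) = 19.930 g / 28.01 g/mol = 0.71153 mol.
From the equation the CO:Cu mole ratio is 1:1, so n(Cu) = 0.71153 × 1/1 = 0.71153 mol.
Mass of Cu = 0.71153 mol × 63.55 g/mol = 45.218 g.
This is the theoretical yield. Percent yield = 40.77 g / 45.218 g × 100% = 90.164%.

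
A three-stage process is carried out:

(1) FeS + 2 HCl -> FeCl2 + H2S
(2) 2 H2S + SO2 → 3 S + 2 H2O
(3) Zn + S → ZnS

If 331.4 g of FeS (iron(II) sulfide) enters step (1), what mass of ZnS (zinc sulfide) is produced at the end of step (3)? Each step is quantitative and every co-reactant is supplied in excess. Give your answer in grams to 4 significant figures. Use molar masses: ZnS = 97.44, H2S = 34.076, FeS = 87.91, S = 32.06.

551.0 g

n(FeS) = 331.4 / 87.91 = 3.7698 mol.
Reaction (1): FeS→H2S ratio 1:1 ⇒ n(H2S) = 3.7698 mol.
Reaction (2): H2S→S ratio 2:3 ⇒ n(S) = 5.6546 mol.
Reaction (3): S→ZnS ratio 1:1 ⇒ n(ZnS) = 5.6546 mol.
Mass of ZnS = 5.6546 × 97.44 = 550.99 g.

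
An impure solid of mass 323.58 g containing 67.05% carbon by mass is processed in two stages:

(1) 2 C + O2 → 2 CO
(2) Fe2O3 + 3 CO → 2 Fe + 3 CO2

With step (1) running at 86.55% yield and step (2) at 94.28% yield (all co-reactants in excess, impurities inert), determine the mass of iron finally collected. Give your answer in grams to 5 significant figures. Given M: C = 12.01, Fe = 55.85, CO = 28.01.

548.85 g

Pure C = 323.58 × 0.6705 = 216.960 g.
n(C) = 216.960 / 12.01 = 18.0650 mol.
Step 1 (C:CO = 2:2): theoretical n(CO) = 18.0650 mol; at 86.55% yield, n(CO) = 15.6352 mol.
Step 2 (CO:Fe = 3:2): theoretical n(Fe) = 10.4235 mol, so theoretical mass = 10.4235 × 55.85 = 582.152 g.
At 94.28% yield, actual mass of Fe = 582.152 × 0.9428 = 548.853 g.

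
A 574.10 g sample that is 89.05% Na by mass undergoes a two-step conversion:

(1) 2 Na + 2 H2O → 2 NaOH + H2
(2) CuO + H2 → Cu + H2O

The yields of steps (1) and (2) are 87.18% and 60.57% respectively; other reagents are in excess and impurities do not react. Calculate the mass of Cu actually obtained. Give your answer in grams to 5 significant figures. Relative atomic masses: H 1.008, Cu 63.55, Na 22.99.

Pure Na = 574.10 × 0.8905 = 511.236 g.
M(Na) = 22.99 g/mol.
M(Cu) = 63.55 g/mol.
n(Na) = 511.236 / 22.99 = 22.2373 mol.
Step 1 (Na:H2 = 2:1): theoretical n(H2) = 11.1187 mol; at 87.18% yield, n(H2) = 9.69325 mol.
Step 2 (H2:Cu = 1:1): theoretical n(Cu) = 9.69325 mol, so theoretical mass = 9.69325 × 63.55 = 616.006 g.
At 60.57% yield, actual mass of Cu = 616.006 × 0.6057 = 373.115 g.

373.11 g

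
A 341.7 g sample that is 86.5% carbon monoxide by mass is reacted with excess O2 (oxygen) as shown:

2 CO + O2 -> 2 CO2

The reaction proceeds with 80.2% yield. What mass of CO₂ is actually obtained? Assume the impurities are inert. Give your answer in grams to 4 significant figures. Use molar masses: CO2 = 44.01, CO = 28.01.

Pure CO available = 341.7 g × 0.865 = 295.57 g.
n(CO) = 295.57 g / 28.01 g/mol = 10.552 mol.
From the equation the CO:CO2 mole ratio is 2:2, so n(CO2) = 10.552 × 2/2 = 10.552 mol.
Mass of CO2 = 10.552 mol × 44.01 g/mol = 464.41 g.
Actual mass collected = 464.41 g × 0.802 = 372.45 g.

372.5 g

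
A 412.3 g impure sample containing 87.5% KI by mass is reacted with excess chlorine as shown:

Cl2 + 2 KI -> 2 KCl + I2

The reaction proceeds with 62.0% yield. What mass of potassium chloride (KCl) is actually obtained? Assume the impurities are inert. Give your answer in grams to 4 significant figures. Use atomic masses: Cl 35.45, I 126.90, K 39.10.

100.5 g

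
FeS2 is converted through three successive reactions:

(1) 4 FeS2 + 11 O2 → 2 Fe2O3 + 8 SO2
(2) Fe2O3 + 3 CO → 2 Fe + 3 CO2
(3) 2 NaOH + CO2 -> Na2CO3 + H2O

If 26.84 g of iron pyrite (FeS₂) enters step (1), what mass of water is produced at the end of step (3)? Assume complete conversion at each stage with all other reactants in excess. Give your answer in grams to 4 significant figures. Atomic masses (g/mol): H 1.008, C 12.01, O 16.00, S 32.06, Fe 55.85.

6.046 g

M(FeS2) = 55.85 + 2(32.06) = 119.97 g/mol.
M(H2O) = 2(1.008) + 16.00 = 18.016 g/mol.
n(FeS2) = 26.84 / 119.97 = 0.22372 mol.
Reaction (1): FeS2→Fe2O3 ratio 4:2 ⇒ n(Fe2O3) = 0.11186 mol.
Reaction (2): Fe2O3→CO2 ratio 1:3 ⇒ n(CO2) = 0.33558 mol.
Reaction (3): CO2→H2O ratio 1:1 ⇒ n(H2O) = 0.33558 mol.
Mass of H2O = 0.33558 × 18.016 = 6.0459 g.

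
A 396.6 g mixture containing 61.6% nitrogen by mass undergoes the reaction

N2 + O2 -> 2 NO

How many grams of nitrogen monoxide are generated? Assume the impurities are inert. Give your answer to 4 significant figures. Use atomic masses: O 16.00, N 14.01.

523.3 g

Mass of pure N2 = 396.6 g × 0.616 = 244.31 g.
M(N2) = 2(14.01) = 28.02 g/mol.
M(NO) = 14.01 + 16.00 = 30.01 g/mol.
n(N2) = 244.31 g / 28.02 g/mol = 8.7190 mol.
From the equation the N2:NO mole ratio is 1:2, so n(NO) = 8.7190 × 2/1 = 17.438 mol.
Mass of NO = 17.438 mol × 30.01 g/mol = 523.31 g.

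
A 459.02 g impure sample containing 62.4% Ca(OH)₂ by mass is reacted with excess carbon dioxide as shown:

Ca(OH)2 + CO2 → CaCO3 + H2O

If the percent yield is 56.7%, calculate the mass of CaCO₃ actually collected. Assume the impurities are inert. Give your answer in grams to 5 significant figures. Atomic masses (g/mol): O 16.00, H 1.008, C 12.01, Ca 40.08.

Pure Ca(OH)2 available = 459.02 g × 0.624 = 286.428 g.
M(Ca(OH)2) = 40.08 + 2(16.00) + 2(1.008) = 74.096 g/mol.
M(CaCO3) = 40.08 + 12.01 + 3(16.00) = 100.09 g/mol.
n(Ca(OH)2) = 286.428 g / 74.096 g/mol = 3.86564 mol.
From the equation the Ca(OH)2:CaCO3 mole ratio is 1:1, so n(CaCO3) = 3.86564 × 1/1 = 3.86564 mol.
Mass of CaCO3 = 3.86564 mol × 100.09 g/mol = 386.912 g.
Actual mass collected = 386.912 g × 0.567 = 219.379 g.

219.38 g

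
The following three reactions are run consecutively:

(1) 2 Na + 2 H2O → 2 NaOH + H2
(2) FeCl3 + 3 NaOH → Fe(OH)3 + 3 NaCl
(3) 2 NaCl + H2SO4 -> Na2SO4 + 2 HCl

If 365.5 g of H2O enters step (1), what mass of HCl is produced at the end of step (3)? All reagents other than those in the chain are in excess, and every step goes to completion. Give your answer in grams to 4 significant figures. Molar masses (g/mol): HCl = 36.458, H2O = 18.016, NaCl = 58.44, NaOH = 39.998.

n(H2O) = 365.5 / 18.016 = 20.288 mol.
Reaction (1): H2O→NaOH ratio 2:2 ⇒ n(NaOH) = 20.288 mol.
Reaction (2): NaOH→NaCl ratio 3:3 ⇒ n(NaCl) = 20.288 mol.
Reaction (3): NaCl→HCl ratio 2:2 ⇒ n(HCl) = 20.288 mol.
Mass of HCl = 20.288 × 36.458 = 739.64 g.

739.6 g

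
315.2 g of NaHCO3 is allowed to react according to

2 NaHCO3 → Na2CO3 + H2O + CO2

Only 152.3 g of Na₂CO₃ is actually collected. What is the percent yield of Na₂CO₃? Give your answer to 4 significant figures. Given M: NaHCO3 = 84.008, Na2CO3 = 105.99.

76.59 %

n(NaHCO3) = 315.20 g / 84.008 g/mol = 3.7520 mol.
From the equation the NaHCO3:Na2CO3 mole ratio is 2:1, so n(Na2CO3) = 3.7520 × 1/2 = 1.8760 mol.
Mass of Na2CO3 = 1.8760 mol × 105.99 g/mol = 198.84 g.
This is the theoretical yield. Percent yield = 152.3 g / 198.84 g × 100% = 76.595%.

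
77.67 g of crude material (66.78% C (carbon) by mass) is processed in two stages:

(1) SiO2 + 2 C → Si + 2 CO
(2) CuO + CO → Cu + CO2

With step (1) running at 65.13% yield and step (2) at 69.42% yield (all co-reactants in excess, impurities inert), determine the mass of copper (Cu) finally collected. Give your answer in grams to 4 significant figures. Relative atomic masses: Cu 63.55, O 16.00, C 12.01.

Pure C = 77.67 × 0.6678 = 51.868 g.
M(C) = 12.01 g/mol.
M(Cu) = 63.55 g/mol.
n(C) = 51.868 / 12.01 = 4.3187 mol.
Step 1 (C:CO = 2:2): theoretical n(CO) = 4.3187 mol; at 65.13% yield, n(CO) = 2.8128 mol.
Step 2 (CO:Cu = 1:1): theoretical n(Cu) = 2.8128 mol, so theoretical mass = 2.8128 × 63.55 = 178.75 g.
At 69.42% yield, actual mass of Cu = 178.75 × 0.6942 = 124.09 g.

124.1 g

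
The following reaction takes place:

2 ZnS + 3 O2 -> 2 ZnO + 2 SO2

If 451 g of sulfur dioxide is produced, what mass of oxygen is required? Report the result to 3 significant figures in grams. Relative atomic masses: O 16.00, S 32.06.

338 g

M(SO2) = 32.06 + 2(16.00) = 64.06 g/mol.
M(O2) = 2(16.00) = 32.00 g/mol.
n(SO2) = 451.0 g / 64.06 g/mol = 7.040 mol.
From the equation the SO2:O2 mole ratio is 2:3, so n(O2) = 7.040 × 3/2 = 10.56 mol.
Mass of O2 = 10.56 mol × 32.00 g/mol = 337.9 g.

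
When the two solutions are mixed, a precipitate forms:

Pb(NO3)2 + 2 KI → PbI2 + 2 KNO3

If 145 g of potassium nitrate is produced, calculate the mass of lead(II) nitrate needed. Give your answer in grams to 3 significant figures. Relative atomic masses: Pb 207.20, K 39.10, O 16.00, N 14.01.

237 g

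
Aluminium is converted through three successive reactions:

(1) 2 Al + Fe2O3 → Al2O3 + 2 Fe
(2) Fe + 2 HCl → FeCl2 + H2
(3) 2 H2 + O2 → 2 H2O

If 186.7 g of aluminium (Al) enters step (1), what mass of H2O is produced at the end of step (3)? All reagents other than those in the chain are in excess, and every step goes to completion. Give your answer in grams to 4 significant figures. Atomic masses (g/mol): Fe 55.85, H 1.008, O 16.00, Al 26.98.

M(Al) = 26.98 g/mol.
M(H2O) = 2(1.008) + 16.00 = 18.016 g/mol.
n(Al) = 186.7 / 26.98 = 6.9199 mol.
Reaction (1): Al→Fe ratio 2:2 ⇒ n(Fe) = 6.9199 mol.
Reaction (2): Fe→H2 ratio 1:1 ⇒ n(H2) = 6.9199 mol.
Reaction (3): H2→H2O ratio 2:2 ⇒ n(H2O) = 6.9199 mol.
Mass of H2O = 6.9199 × 18.016 = 124.67 g.

124.7 g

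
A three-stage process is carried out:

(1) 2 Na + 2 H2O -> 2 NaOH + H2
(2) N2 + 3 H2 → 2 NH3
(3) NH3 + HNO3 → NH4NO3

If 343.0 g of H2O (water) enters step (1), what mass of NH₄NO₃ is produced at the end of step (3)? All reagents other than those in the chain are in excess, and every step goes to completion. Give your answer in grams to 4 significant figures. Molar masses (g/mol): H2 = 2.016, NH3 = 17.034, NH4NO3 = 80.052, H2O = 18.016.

508.0 g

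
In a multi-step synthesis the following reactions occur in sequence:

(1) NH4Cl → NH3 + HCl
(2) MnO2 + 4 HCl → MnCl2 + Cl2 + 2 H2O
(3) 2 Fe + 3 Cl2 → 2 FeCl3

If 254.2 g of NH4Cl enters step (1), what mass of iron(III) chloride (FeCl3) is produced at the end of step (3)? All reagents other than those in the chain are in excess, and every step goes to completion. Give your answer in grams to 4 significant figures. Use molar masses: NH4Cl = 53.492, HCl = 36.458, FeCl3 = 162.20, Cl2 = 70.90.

128.5 g

n(NH4Cl) = 254.2 / 53.492 = 4.7521 mol.
Reaction (1): NH4Cl→HCl ratio 1:1 ⇒ n(HCl) = 4.7521 mol.
Reaction (2): HCl→Cl2 ratio 4:1 ⇒ n(Cl2) = 1.1880 mol.
Reaction (3): Cl2→FeCl3 ratio 3:2 ⇒ n(FeCl3) = 0.79202 mol.
Mass of FeCl3 = 0.79202 × 162.20 = 128.47 g.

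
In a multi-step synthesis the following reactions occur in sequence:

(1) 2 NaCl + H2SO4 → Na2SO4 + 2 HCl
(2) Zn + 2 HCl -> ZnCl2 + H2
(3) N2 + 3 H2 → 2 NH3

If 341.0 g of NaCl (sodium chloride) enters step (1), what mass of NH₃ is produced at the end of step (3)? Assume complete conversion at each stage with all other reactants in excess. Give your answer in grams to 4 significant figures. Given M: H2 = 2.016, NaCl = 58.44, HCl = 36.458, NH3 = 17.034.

n(NaCl) = 341.0 / 58.44 = 5.8350 mol.
Reaction (1): NaCl→HCl ratio 2:2 ⇒ n(HCl) = 5.8350 mol.
Reaction (2): HCl→H2 ratio 2:1 ⇒ n(H2) = 2.9175 mol.
Reaction (3): H2→NH3 ratio 3:2 ⇒ n(NH3) = 1.9450 mol.
Mass of NH3 = 1.9450 × 17.034 = 33.131 g.

33.13 g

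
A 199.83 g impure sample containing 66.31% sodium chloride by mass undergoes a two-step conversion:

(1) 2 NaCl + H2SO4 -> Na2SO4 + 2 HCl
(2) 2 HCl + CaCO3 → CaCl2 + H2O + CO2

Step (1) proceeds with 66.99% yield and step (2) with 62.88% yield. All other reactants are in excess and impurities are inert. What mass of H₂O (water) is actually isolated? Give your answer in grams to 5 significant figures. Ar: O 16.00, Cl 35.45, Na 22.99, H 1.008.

Pure NaCl = 199.83 × 0.6631 = 132.507 g.
M(NaCl) = 22.99 + 35.45 = 58.44 g/mol.
M(H2O) = 2(1.008) + 16.00 = 18.016 g/mol.
n(NaCl) = 132.507 / 58.44 = 2.26741 mol.
Step 1 (NaCl:HCl = 2:2): theoretical n(HCl) = 2.26741 mol; at 66.99% yield, n(HCl) = 1.51894 mol.
Step 2 (HCl:H2O = 2:1): theoretical n(H2O) = 0.759468 mol, so theoretical mass = 0.759468 × 18.016 = 13.6826 g.
At 62.88% yield, actual mass of H2O = 13.6826 × 0.6288 = 8.60360 g.

8.6036 g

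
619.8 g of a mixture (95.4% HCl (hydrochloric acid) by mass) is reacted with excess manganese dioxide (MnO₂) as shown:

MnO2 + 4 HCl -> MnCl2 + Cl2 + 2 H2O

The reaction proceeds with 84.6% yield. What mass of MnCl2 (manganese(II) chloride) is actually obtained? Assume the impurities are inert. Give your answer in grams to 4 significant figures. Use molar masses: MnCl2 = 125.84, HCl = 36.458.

Pure HCl available = 619.8 g × 0.954 = 591.29 g.
n(HCl) = 591.29 g / 36.458 g/mol = 16.218 mol.
From the equation the HCl:MnCl2 mole ratio is 4:1, so n(MnCl2) = 16.218 × 1/4 = 4.0546 mol.
Mass of MnCl2 = 4.0546 mol × 125.84 g/mol = 510.23 g.
Actual mass collected = 510.23 g × 0.846 = 431.65 g.

431.7 g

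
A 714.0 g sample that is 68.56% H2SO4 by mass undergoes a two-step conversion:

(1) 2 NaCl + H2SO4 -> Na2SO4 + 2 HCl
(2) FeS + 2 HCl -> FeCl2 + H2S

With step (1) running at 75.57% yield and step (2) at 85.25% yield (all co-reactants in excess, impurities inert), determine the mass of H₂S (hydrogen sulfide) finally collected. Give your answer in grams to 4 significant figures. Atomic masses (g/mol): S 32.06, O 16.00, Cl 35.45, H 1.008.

109.6 g

Pure H2SO4 = 714.0 × 0.6856 = 489.52 g.
M(H2SO4) = 2(1.008) + 32.06 + 4(16.00) = 98.076 g/mol.
M(H2S) = 2(1.008) + 32.06 = 34.076 g/mol.
n(H2SO4) = 489.52 / 98.076 = 4.9912 mol.
Step 1 (H2SO4:HCl = 1:2): theoretical n(HCl) = 9.9824 mol; at 75.57% yield, n(HCl) = 7.5437 mol.
Step 2 (HCl:H2S = 2:1): theoretical n(H2S) = 3.7719 mol, so theoretical mass = 3.7719 × 34.076 = 128.53 g.
At 85.25% yield, actual mass of H2S = 128.53 × 0.8525 = 109.57 g.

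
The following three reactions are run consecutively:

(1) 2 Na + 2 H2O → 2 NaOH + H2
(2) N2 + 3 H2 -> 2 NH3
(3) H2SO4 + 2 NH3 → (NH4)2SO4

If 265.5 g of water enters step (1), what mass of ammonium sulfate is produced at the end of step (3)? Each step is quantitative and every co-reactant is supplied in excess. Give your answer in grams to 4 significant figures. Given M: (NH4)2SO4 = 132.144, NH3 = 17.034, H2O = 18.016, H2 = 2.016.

n(H2O) = 265.5 / 18.016 = 14.737 mol.
Reaction (1): H2O→H2 ratio 2:1 ⇒ n(H2) = 7.3685 mol.
Reaction (2): H2→NH3 ratio 3:2 ⇒ n(NH3) = 4.9123 mol.
Reaction (3): NH3→(NH4)2SO4 ratio 2:1 ⇒ n((NH4)2SO4) = 2.4562 mol.
Mass of (NH4)2SO4 = 2.4562 × 132.144 = 324.57 g.

324.6 g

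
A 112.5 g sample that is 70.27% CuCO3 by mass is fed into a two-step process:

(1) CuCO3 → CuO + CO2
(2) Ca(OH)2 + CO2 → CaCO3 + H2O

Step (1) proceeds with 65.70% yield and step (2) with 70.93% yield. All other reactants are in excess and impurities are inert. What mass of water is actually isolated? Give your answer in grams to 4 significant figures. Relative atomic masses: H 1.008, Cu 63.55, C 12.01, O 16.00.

5.372 g

Pure CuCO3 = 112.5 × 0.7027 = 79.054 g.
M(CuCO3) = 63.55 + 12.01 + 3(16.00) = 123.56 g/mol.
M(H2O) = 2(1.008) + 16.00 = 18.016 g/mol.
n(CuCO3) = 79.054 / 123.56 = 0.63980 mol.
Step 1 (CuCO3:CO2 = 1:1): theoretical n(CO2) = 0.63980 mol; at 65.70% yield, n(CO2) = 0.42035 mol.
Step 2 (CO2:H2O = 1:1): theoretical n(H2O) = 0.42035 mol, so theoretical mass = 0.42035 × 18.016 = 7.5730 g.
At 70.93% yield, actual mass of H2O = 7.5730 × 0.7093 = 5.3715 g.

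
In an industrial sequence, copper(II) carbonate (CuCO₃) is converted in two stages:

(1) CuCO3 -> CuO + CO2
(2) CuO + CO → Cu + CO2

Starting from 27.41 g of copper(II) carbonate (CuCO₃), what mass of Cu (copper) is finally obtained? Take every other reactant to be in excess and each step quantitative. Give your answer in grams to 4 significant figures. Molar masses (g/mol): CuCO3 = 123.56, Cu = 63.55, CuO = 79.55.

14.10 g

n(CuCO3) = 27.410 / 123.56 = 0.22184 mol.
Step 1 gives a 1:1 ratio of CuCO3 to CuO, so n(CuO) = 0.22184 mol.
In step 2 the CuO:Cu ratio is 1:1, so n(Cu) = 0.22184 mol.
Mass of Cu = 0.22184 × 63.55 = 14.098 g.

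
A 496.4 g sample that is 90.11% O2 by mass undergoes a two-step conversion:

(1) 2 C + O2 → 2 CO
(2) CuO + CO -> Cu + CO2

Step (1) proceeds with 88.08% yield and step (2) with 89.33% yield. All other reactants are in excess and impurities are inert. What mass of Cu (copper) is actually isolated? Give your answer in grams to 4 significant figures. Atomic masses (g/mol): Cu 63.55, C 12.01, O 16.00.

1398 g

Pure O2 = 496.4 × 0.9011 = 447.31 g.
M(O2) = 2(16.00) = 32.00 g/mol.
M(Cu) = 63.55 g/mol.
n(O2) = 447.31 / 32.00 = 13.978 mol.
Step 1 (O2:CO = 1:2): theoretical n(CO) = 27.957 mol; at 88.08% yield, n(CO) = 24.624 mol.
Step 2 (CO:Cu = 1:1): theoretical n(Cu) = 24.624 mol, so theoretical mass = 24.624 × 63.55 = 1564.9 g.
At 89.33% yield, actual mass of Cu = 1564.9 × 0.8933 = 1397.9 g.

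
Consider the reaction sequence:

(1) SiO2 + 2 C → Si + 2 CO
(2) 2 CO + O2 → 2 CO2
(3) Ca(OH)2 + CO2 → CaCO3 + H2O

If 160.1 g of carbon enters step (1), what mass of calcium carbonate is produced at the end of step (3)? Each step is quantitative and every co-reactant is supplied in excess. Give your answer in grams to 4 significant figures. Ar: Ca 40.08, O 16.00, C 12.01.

1334 g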